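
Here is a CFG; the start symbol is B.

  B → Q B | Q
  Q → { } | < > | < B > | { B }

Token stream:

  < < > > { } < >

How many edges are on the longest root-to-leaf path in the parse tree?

[B [Q < [B [Q < >]] >] [B [Q { }] [B [Q < >]]]]

4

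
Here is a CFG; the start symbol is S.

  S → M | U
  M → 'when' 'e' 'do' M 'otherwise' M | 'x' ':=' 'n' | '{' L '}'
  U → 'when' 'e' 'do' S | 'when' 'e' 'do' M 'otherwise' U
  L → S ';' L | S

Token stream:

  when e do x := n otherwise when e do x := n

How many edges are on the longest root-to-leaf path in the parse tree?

5

[S [U when e do [M x := n] otherwise [U when e do [S [M x := n]]]]]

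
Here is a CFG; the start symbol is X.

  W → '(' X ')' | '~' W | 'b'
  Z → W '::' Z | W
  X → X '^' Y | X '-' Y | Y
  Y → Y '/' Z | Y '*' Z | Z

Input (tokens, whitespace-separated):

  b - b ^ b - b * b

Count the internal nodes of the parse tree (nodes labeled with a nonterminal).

[X [X [X [X [Y [Z [W b]]]] - [Y [Z [W b]]]] ^ [Y [Z [W b]]]] - [Y [Y [Z [W b]]] * [Z [W b]]]]

19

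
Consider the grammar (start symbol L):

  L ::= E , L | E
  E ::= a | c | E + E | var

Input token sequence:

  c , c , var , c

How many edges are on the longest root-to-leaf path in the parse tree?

5

[L [E c] , [L [E c] , [L [E var] , [L [E c]]]]]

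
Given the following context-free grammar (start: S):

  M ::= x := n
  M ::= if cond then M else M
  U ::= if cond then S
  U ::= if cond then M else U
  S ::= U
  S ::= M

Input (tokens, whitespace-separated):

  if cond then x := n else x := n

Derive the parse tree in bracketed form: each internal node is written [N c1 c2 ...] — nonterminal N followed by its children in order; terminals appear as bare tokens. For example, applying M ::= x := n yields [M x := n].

[S [M if cond then [M x := n] else [M x := n]]]

S
M
if cond then M else M
if cond then x := n else M
if cond then x := n else x := n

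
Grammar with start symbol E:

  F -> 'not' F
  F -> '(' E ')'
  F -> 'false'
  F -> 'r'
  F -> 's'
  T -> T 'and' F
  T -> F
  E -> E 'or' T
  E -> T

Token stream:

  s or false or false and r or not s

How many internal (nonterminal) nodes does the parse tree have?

15

[E [E [E [E [T [F s]]] or [T [F false]]] or [T [T [F false]] and [F r]]] or [T [F not [F s]]]]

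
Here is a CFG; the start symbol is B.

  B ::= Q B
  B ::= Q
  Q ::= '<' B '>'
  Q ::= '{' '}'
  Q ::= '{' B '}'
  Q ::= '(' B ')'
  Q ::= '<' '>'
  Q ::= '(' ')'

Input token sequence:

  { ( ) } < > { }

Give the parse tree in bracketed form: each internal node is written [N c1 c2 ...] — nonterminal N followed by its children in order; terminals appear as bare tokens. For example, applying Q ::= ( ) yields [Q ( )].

[B [Q { [B [Q ( )]] }] [B [Q < >] [B [Q { }]]]]

B
Q B
{ B } B
{ Q } B
{ ( ) } B
{ ( ) } Q B
{ ( ) } < > B
{ ( ) } < > Q
{ ( ) } < > { }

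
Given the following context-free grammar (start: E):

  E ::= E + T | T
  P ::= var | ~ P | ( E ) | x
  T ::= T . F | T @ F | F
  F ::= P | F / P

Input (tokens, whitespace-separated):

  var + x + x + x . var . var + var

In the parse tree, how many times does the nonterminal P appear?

7

[E [E [E [E [E [T [F [P var]]]] + [T [F [P x]]]] + [T [F [P x]]]] + [T [T [T [F [P x]]] . [F [P var]]] . [F [P var]]]] + [T [F [P var]]]]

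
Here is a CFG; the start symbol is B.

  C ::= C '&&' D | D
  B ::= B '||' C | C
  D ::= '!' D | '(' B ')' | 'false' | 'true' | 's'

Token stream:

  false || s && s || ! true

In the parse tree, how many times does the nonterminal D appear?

[B [B [B [C [D false]]] || [C [C [D s]] && [D s]]] || [C [D ! [D true]]]]

5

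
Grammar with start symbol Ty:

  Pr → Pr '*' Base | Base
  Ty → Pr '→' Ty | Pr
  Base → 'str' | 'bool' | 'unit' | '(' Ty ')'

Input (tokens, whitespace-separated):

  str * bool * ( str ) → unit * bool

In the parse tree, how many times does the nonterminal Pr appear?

6

[Ty [Pr [Pr [Pr [Base str]] * [Base bool]] * [Base ( [Ty [Pr [Base str]]] )]] → [Ty [Pr [Pr [Base unit]] * [Base bool]]]]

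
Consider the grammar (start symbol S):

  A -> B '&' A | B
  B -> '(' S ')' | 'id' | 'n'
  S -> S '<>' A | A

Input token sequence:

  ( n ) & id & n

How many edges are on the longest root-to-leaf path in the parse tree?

6

[S [A [B ( [S [A [B n]]] )] & [A [B id] & [A [B n]]]]]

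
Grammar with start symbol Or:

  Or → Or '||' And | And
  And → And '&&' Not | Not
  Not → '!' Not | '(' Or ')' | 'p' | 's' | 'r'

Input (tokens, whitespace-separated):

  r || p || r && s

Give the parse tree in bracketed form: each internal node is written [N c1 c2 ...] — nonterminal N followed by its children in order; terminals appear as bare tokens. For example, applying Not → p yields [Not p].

[Or [Or [Or [And [Not r]]] || [And [Not p]]] || [And [And [Not r]] && [Not s]]]

Or
Or || And
Or || And || And
And || And || And
Not || And || And
r || And || And
r || Not || And
r || p || And
r || p || And && Not
r || p || Not && Not
r || p || r && Not
r || p || r && s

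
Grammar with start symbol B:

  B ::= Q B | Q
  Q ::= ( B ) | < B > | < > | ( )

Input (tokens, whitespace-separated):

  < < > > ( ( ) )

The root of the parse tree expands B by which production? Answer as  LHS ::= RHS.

[B [Q < [B [Q < >]] >] [B [Q ( [B [Q ( )]] )]]]

B ::= Q B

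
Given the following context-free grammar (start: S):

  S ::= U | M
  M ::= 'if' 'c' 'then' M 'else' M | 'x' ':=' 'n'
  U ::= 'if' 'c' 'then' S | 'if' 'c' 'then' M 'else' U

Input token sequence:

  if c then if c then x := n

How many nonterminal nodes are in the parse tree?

[S [U if c then [S [U if c then [S [M x := n]]]]]]

6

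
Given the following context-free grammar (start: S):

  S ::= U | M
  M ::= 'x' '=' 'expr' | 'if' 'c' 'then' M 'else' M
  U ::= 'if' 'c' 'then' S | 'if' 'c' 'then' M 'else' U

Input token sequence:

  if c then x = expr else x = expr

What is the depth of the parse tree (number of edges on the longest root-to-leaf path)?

[S [M if c then [M x = expr] else [M x = expr]]]

3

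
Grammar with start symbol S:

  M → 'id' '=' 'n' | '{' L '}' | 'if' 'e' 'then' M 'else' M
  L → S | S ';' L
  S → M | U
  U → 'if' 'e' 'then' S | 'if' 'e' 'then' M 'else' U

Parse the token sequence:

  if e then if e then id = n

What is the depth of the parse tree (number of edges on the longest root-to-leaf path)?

[S [U if e then [S [U if e then [S [M id = n]]]]]]

6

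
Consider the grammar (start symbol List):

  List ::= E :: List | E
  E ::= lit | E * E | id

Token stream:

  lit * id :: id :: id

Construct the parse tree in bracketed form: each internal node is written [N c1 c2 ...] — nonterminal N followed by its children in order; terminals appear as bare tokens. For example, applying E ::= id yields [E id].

List
E :: List
E * E :: List
lit * E :: List
lit * id :: List
lit * id :: E :: List
lit * id :: id :: List
lit * id :: id :: E
lit * id :: id :: id

[List [E [E lit] * [E id]] :: [List [E id] :: [List [E id]]]]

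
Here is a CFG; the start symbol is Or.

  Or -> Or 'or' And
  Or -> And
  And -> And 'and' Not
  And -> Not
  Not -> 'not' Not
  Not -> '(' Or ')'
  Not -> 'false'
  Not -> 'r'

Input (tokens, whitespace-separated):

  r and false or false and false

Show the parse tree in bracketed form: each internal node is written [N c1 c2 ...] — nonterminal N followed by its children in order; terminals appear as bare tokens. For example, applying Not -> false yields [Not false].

Or
Or or And
And or And
And and Not or And
Not and Not or And
r and Not or And
r and false or And
r and false or And and Not
r and false or Not and Not
r and false or false and Not
r and false or false and false

[Or [Or [And [And [Not r]] and [Not false]]] or [And [And [Not false]] and [Not false]]]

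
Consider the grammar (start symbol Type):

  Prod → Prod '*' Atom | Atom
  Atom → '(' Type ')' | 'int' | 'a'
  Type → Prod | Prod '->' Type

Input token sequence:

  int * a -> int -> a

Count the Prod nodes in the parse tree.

[Type [Prod [Prod [Atom int]] * [Atom a]] -> [Type [Prod [Atom int]] -> [Type [Prod [Atom a]]]]]

4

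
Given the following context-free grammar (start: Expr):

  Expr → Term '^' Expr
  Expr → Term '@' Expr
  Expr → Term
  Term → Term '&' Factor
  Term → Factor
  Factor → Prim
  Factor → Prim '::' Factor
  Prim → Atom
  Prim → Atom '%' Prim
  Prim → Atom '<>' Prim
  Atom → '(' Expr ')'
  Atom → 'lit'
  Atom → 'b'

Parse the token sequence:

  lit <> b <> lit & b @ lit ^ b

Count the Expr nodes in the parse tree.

3

[Expr [Term [Term [Factor [Prim [Atom lit] <> [Prim [Atom b] <> [Prim [Atom lit]]]]]] & [Factor [Prim [Atom b]]]] @ [Expr [Term [Factor [Prim [Atom lit]]]] ^ [Expr [Term [Factor [Prim [Atom b]]]]]]]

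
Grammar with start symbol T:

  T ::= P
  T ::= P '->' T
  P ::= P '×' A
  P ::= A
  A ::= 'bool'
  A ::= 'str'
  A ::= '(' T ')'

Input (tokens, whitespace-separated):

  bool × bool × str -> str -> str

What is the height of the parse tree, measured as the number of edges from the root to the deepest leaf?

[T [P [P [P [A bool]] × [A bool]] × [A str]] -> [T [P [A str]] -> [T [P [A str]]]]]

5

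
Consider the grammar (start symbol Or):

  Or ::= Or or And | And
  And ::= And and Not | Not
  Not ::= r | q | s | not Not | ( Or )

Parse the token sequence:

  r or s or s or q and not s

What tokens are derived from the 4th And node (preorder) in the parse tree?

[Or [Or [Or [Or [And [Not r]]] or [And [Not s]]] or [And [Not s]]] or [And [And [Not q]] and [Not not [Not s]]]]

q and not s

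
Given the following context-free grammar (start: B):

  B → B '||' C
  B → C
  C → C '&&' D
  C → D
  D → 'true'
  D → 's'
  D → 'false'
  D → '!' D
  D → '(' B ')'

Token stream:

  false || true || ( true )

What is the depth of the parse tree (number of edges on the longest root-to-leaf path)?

6

[B [B [B [C [D false]]] || [C [D true]]] || [C [D ( [B [C [D true]]] )]]]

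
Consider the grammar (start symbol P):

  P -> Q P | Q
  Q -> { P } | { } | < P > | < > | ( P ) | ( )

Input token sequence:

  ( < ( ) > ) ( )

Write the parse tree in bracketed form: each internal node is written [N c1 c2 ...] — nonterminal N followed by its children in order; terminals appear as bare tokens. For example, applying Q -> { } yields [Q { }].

[P [Q ( [P [Q < [P [Q ( )]] >]] )] [P [Q ( )]]]

P
Q P
( P ) P
( Q ) P
( < P > ) P
( < Q > ) P
( < ( ) > ) P
( < ( ) > ) Q
( < ( ) > ) ( )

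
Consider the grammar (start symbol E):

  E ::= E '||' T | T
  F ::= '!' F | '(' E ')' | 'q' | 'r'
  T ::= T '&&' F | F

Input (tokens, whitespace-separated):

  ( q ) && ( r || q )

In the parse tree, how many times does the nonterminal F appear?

[E [T [T [F ( [E [T [F q]]] )]] && [F ( [E [E [T [F r]]] || [T [F q]]] )]]]

5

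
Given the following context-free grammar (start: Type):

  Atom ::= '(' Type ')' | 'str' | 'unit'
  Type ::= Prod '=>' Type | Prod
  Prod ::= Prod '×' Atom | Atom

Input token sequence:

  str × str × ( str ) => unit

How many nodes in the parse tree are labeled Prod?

[Type [Prod [Prod [Prod [Atom str]] × [Atom str]] × [Atom ( [Type [Prod [Atom str]]] )]] => [Type [Prod [Atom unit]]]]

5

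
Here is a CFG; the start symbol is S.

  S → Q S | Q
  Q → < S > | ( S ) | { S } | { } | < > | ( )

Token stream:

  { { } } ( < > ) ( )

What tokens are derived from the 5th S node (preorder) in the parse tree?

[S [Q { [S [Q { }]] }] [S [Q ( [S [Q < >]] )] [S [Q ( )]]]]

( )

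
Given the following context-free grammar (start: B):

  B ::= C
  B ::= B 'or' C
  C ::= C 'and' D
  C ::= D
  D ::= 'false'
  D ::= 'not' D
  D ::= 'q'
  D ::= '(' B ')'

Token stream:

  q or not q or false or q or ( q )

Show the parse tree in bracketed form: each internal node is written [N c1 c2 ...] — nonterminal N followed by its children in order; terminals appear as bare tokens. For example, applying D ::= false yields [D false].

[B [B [B [B [B [C [D q]]] or [C [D not [D q]]]] or [C [D false]]] or [C [D q]]] or [C [D ( [B [C [D q]]] )]]]

B
B or C
B or C or C
B or C or C or C
B or C or C or C or C
C or C or C or C or C
D or C or C or C or C
q or C or C or C or C
q or D or C or C or C
q or not D or C or C or C
q or not q or C or C or C
q or not q or D or C or C
q or not q or false or C or C
q or not q or false or D or C
q or not q or false or q or C
q or not q or false or q or D
q or not q or false or q or ( B )
q or not q or false or q or ( C )
q or not q or false or q or ( D )
q or not q or false or q or ( q )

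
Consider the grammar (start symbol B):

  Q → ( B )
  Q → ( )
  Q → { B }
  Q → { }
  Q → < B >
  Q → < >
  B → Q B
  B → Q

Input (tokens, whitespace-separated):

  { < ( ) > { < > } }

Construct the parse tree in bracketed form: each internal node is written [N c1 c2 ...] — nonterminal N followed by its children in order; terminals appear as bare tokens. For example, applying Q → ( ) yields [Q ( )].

[B [Q { [B [Q < [B [Q ( )]] >] [B [Q { [B [Q < >]] }]]] }]]

B
Q
{ B }
{ Q B }
{ < B > B }
{ < Q > B }
{ < ( ) > B }
{ < ( ) > Q }
{ < ( ) > { B } }
{ < ( ) > { Q } }
{ < ( ) > { < > } }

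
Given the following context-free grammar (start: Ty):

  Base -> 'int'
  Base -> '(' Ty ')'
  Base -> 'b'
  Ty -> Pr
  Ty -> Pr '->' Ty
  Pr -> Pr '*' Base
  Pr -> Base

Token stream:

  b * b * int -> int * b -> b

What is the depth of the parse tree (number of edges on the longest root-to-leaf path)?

5

[Ty [Pr [Pr [Pr [Base b]] * [Base b]] * [Base int]] -> [Ty [Pr [Pr [Base int]] * [Base b]] -> [Ty [Pr [Base b]]]]]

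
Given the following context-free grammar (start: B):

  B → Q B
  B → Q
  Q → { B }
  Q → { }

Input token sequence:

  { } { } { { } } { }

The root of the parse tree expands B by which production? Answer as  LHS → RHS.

[B [Q { }] [B [Q { }] [B [Q { [B [Q { }]] }] [B [Q { }]]]]]

B → Q B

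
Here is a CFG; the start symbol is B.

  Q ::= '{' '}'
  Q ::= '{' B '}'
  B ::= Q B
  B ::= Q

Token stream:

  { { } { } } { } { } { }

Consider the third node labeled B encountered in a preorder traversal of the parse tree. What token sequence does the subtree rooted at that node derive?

{ }

[B [Q { [B [Q { }] [B [Q { }]]] }] [B [Q { }] [B [Q { }] [B [Q { }]]]]]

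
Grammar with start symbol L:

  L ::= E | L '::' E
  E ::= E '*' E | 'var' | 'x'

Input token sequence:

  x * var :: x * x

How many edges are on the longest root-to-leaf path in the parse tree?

[L [L [E [E x] * [E var]]] :: [E [E x] * [E x]]]

4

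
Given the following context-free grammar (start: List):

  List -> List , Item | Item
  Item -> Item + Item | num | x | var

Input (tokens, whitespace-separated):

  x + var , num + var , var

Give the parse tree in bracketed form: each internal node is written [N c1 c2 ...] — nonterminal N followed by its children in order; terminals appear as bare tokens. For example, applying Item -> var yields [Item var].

[List [List [List [Item [Item x] + [Item var]]] , [Item [Item num] + [Item var]]] , [Item var]]

List
List , Item
List , Item , Item
Item , Item , Item
Item + Item , Item , Item
x + Item , Item , Item
x + var , Item , Item
x + var , Item + Item , Item
x + var , num + Item , Item
x + var , num + var , Item
x + var , num + var , var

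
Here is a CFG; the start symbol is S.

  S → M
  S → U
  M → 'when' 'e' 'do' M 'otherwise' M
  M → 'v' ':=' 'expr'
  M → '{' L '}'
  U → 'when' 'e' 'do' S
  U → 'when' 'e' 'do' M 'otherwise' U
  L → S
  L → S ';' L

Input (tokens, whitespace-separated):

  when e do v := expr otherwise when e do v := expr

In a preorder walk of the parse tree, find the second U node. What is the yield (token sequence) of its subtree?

when e do v := expr

[S [U when e do [M v := expr] otherwise [U when e do [S [M v := expr]]]]]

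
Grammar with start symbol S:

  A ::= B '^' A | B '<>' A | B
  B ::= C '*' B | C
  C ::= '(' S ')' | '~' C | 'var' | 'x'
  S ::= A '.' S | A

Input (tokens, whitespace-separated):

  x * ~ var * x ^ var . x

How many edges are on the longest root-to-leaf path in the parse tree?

[S [A [B [C x] * [B [C ~ [C var]] * [B [C x]]]] ^ [A [B [C var]]]] . [S [A [B [C x]]]]]

6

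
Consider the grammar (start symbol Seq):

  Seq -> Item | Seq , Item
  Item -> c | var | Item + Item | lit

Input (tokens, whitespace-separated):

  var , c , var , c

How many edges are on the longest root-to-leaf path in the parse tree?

5

[Seq [Seq [Seq [Seq [Item var]] , [Item c]] , [Item var]] , [Item c]]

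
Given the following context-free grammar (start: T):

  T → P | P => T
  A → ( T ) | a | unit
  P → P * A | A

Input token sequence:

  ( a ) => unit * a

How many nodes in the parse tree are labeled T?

3

[T [P [A ( [T [P [A a]]] )]] => [T [P [P [A unit]] * [A a]]]]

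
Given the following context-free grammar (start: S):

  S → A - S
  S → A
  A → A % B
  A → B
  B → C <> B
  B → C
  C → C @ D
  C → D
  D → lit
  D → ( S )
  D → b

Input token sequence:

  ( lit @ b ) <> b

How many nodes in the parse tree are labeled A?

[S [A [B [C [D ( [S [A [B [C [C [D lit]] @ [D b]]]]] )]] <> [B [C [D b]]]]]]

2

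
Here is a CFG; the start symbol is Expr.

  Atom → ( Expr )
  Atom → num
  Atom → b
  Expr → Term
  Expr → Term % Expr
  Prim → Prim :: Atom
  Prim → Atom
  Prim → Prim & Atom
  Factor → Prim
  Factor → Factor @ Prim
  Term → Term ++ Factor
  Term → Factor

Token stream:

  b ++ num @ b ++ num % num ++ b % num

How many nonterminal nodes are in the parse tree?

30

[Expr [Term [Term [Term [Factor [Prim [Atom b]]]] ++ [Factor [Factor [Prim [Atom num]]] @ [Prim [Atom b]]]] ++ [Factor [Prim [Atom num]]]] % [Expr [Term [Term [Factor [Prim [Atom num]]]] ++ [Factor [Prim [Atom b]]]] % [Expr [Term [Factor [Prim [Atom num]]]]]]]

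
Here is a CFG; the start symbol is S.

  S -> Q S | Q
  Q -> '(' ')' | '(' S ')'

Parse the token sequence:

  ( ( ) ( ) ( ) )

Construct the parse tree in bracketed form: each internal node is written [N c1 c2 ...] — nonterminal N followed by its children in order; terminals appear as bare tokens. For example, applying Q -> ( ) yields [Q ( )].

[S [Q ( [S [Q ( )] [S [Q ( )] [S [Q ( )]]]] )]]

S
Q
( S )
( Q S )
( ( ) S )
( ( ) Q S )
( ( ) ( ) S )
( ( ) ( ) Q )
( ( ) ( ) ( ) )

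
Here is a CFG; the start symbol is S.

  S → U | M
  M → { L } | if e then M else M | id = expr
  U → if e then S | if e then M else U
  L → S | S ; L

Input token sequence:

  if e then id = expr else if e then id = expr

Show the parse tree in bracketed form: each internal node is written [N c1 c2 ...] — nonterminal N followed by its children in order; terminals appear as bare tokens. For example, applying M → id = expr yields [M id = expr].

S
U
if e then M else U
if e then id = expr else U
if e then id = expr else if e then S
if e then id = expr else if e then M
if e then id = expr else if e then id = expr

[S [U if e then [M id = expr] else [U if e then [S [M id = expr]]]]]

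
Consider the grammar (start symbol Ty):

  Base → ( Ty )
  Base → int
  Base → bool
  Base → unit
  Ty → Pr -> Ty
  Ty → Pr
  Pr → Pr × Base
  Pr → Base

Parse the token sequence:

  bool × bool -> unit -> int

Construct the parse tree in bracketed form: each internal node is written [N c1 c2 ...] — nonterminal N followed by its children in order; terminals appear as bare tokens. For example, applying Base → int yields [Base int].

[Ty [Pr [Pr [Base bool]] × [Base bool]] -> [Ty [Pr [Base unit]] -> [Ty [Pr [Base int]]]]]

Ty
Pr -> Ty
Pr × Base -> Ty
Base × Base -> Ty
bool × Base -> Ty
bool × bool -> Ty
bool × bool -> Pr -> Ty
bool × bool -> Base -> Ty
bool × bool -> unit -> Ty
bool × bool -> unit -> Pr
bool × bool -> unit -> Base
bool × bool -> unit -> int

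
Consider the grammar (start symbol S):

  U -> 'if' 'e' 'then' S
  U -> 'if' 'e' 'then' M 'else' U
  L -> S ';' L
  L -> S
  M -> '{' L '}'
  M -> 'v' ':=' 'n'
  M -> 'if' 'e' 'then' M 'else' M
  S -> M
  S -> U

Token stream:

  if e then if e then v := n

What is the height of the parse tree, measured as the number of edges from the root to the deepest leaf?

6

[S [U if e then [S [U if e then [S [M v := n]]]]]]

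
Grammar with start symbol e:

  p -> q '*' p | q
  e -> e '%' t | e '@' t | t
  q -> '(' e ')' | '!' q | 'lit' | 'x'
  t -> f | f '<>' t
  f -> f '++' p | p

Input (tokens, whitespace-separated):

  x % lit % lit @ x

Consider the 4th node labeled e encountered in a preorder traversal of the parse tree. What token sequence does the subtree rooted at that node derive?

x

[e [e [e [e [t [f [p [q x]]]]] % [t [f [p [q lit]]]]] % [t [f [p [q lit]]]]] @ [t [f [p [q x]]]]]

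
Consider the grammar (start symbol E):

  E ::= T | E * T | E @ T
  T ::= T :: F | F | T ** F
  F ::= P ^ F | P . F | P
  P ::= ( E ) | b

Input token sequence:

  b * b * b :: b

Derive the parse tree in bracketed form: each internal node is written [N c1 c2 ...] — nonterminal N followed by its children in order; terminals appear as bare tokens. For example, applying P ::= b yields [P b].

E
E * T
E * T * T
T * T * T
F * T * T
P * T * T
b * T * T
b * F * T
b * P * T
b * b * T
b * b * T :: F
b * b * F :: F
b * b * P :: F
b * b * b :: F
b * b * b :: P
b * b * b :: b

[E [E [E [T [F [P b]]]] * [T [F [P b]]]] * [T [T [F [P b]]] :: [F [P b]]]]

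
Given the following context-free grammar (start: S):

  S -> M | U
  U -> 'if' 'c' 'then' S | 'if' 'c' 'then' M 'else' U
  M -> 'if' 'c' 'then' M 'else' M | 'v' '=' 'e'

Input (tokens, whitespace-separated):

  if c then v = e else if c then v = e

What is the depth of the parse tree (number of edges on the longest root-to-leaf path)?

5

[S [U if c then [M v = e] else [U if c then [S [M v = e]]]]]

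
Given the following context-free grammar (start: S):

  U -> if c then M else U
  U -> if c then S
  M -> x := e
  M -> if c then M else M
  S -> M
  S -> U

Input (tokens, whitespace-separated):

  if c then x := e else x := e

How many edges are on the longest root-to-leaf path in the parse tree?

3

[S [M if c then [M x := e] else [M x := e]]]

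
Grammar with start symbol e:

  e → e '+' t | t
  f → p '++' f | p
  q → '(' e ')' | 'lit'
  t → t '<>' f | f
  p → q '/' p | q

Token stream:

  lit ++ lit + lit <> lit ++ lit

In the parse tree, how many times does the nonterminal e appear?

[e [e [t [f [p [q lit]] ++ [f [p [q lit]]]]]] + [t [t [f [p [q lit]]]] <> [f [p [q lit]] ++ [f [p [q lit]]]]]]

2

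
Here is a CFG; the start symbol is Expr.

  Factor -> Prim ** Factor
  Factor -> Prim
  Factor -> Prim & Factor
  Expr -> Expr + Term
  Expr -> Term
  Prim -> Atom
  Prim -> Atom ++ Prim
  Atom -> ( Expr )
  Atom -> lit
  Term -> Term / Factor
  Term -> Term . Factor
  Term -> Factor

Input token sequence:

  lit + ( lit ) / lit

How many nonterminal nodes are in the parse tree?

[Expr [Expr [Term [Factor [Prim [Atom lit]]]]] + [Term [Term [Factor [Prim [Atom ( [Expr [Term [Factor [Prim [Atom lit]]]]] )]]]] / [Factor [Prim [Atom lit]]]]]

19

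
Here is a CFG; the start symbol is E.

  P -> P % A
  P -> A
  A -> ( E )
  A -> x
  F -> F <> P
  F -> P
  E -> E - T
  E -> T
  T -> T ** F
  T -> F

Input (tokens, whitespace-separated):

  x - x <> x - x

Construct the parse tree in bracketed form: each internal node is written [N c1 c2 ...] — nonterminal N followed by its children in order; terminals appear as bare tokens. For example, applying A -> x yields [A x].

[E [E [E [T [F [P [A x]]]]] - [T [F [F [P [A x]]] <> [P [A x]]]]] - [T [F [P [A x]]]]]

E
E - T
E - T - T
T - T - T
F - T - T
P - T - T
A - T - T
x - T - T
x - F - T
x - F <> P - T
x - P <> P - T
x - A <> P - T
x - x <> P - T
x - x <> A - T
x - x <> x - T
x - x <> x - F
x - x <> x - P
x - x <> x - A
x - x <> x - x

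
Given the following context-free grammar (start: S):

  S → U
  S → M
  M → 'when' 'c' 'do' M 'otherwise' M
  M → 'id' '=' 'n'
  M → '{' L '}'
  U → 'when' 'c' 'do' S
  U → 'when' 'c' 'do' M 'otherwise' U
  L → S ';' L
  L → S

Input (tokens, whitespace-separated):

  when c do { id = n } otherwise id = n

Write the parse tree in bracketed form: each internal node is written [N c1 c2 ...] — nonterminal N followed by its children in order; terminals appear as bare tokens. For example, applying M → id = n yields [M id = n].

S
M
when c do M otherwise M
when c do { L } otherwise M
when c do { S } otherwise M
when c do { M } otherwise M
when c do { id = n } otherwise M
when c do { id = n } otherwise id = n

[S [M when c do [M { [L [S [M id = n]]] }] otherwise [M id = n]]]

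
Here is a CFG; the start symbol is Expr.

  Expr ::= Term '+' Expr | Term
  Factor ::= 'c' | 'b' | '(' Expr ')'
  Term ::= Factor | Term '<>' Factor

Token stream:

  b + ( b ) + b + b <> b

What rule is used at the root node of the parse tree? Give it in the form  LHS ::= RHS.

Expr ::= Term '+' Expr

[Expr [Term [Factor b]] + [Expr [Term [Factor ( [Expr [Term [Factor b]]] )]] + [Expr [Term [Factor b]] + [Expr [Term [Term [Factor b]] <> [Factor b]]]]]]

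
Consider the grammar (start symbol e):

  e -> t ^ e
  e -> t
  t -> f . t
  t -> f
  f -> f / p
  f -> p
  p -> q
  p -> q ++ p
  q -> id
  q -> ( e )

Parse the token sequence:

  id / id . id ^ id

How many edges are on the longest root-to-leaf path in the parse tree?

[e [t [f [f [p [q id]]] / [p [q id]]] . [t [f [p [q id]]]]] ^ [e [t [f [p [q id]]]]]]

6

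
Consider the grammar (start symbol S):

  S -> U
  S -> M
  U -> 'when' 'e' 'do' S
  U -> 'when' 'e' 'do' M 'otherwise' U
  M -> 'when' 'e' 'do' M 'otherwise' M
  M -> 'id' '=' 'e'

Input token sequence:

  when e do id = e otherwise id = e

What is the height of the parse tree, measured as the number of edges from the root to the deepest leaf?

[S [M when e do [M id = e] otherwise [M id = e]]]

3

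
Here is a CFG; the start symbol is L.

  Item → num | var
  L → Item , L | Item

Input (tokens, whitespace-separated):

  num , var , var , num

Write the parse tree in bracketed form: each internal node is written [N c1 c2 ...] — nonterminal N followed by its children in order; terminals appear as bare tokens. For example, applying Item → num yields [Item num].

[L [Item num] , [L [Item var] , [L [Item var] , [L [Item num]]]]]

L
Item , L
num , L
num , Item , L
num , var , L
num , var , Item , L
num , var , var , L
num , var , var , Item
num , var , var , num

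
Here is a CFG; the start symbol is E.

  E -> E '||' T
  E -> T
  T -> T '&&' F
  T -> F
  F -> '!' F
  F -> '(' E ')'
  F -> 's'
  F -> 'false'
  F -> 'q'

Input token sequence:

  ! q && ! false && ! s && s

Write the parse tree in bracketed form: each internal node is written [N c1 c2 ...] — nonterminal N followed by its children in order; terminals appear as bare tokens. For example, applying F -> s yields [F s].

E
T
T && F
T && F && F
T && F && F && F
F && F && F && F
! F && F && F && F
! q && F && F && F
! q && ! F && F && F
! q && ! false && F && F
! q && ! false && ! F && F
! q && ! false && ! s && F
! q && ! false && ! s && s

[E [T [T [T [T [F ! [F q]]] && [F ! [F false]]] && [F ! [F s]]] && [F s]]]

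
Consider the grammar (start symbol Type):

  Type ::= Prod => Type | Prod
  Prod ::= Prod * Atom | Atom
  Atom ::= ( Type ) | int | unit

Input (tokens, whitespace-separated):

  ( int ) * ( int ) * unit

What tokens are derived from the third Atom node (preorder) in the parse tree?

( int )

[Type [Prod [Prod [Prod [Atom ( [Type [Prod [Atom int]]] )]] * [Atom ( [Type [Prod [Atom int]]] )]] * [Atom unit]]]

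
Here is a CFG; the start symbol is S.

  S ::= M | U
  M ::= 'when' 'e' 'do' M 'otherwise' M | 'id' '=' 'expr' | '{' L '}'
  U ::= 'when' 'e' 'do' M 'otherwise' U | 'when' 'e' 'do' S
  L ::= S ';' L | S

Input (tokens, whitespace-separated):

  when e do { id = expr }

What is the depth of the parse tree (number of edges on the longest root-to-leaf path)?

[S [U when e do [S [M { [L [S [M id = expr]]] }]]]]

7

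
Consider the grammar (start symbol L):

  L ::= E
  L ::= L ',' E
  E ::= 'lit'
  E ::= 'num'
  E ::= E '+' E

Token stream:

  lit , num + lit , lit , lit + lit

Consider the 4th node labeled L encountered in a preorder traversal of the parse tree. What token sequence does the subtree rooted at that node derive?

[L [L [L [L [E lit]] , [E [E num] + [E lit]]] , [E lit]] , [E [E lit] + [E lit]]]

lit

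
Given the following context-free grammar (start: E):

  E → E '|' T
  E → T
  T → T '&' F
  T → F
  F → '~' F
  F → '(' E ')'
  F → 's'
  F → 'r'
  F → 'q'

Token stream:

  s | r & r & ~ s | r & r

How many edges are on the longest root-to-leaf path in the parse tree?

6

[E [E [E [T [F s]]] | [T [T [T [F r]] & [F r]] & [F ~ [F s]]]] | [T [T [F r]] & [F r]]]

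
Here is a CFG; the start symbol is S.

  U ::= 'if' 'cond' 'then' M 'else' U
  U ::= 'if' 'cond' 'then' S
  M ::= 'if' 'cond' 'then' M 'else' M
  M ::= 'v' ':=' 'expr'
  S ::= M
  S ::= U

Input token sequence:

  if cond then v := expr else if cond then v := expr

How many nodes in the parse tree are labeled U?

[S [U if cond then [M v := expr] else [U if cond then [S [M v := expr]]]]]

2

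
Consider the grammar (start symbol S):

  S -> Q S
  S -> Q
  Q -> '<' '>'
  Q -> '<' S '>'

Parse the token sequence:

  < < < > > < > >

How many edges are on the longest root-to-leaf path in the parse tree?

6

[S [Q < [S [Q < [S [Q < >]] >] [S [Q < >]]] >]]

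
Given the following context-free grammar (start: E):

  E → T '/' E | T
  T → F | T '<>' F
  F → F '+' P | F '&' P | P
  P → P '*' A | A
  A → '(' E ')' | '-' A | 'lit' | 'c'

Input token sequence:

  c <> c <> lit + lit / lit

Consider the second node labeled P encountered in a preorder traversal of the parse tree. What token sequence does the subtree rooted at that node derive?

[E [T [T [T [F [P [A c]]]] <> [F [P [A c]]]] <> [F [F [P [A lit]]] + [P [A lit]]]] / [E [T [F [P [A lit]]]]]]

c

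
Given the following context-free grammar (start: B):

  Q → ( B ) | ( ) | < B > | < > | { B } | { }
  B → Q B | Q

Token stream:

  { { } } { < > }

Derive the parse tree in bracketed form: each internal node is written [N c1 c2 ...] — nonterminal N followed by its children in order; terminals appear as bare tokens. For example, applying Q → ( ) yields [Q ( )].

B
Q B
{ B } B
{ Q } B
{ { } } B
{ { } } Q
{ { } } { B }
{ { } } { Q }
{ { } } { < > }

[B [Q { [B [Q { }]] }] [B [Q { [B [Q < >]] }]]]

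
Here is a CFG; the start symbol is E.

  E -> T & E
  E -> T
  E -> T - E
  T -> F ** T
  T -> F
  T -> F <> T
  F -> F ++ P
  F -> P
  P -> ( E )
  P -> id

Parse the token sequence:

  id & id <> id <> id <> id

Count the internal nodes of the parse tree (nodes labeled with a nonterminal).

17

[E [T [F [P id]]] & [E [T [F [P id]] <> [T [F [P id]] <> [T [F [P id]] <> [T [F [P id]]]]]]]]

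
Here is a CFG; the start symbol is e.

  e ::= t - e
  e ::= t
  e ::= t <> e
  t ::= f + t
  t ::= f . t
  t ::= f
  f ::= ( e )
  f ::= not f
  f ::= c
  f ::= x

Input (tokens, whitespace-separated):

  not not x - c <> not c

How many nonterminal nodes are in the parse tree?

[e [t [f not [f not [f x]]]] - [e [t [f c]] <> [e [t [f not [f c]]]]]]

12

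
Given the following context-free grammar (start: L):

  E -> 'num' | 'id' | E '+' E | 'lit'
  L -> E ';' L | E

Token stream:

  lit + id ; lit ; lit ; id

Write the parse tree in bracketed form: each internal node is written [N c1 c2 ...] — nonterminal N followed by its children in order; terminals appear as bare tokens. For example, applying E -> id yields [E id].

L
E ; L
E + E ; L
lit + E ; L
lit + id ; L
lit + id ; E ; L
lit + id ; lit ; L
lit + id ; lit ; E ; L
lit + id ; lit ; lit ; L
lit + id ; lit ; lit ; E
lit + id ; lit ; lit ; id

[L [E [E lit] + [E id]] ; [L [E lit] ; [L [E lit] ; [L [E id]]]]]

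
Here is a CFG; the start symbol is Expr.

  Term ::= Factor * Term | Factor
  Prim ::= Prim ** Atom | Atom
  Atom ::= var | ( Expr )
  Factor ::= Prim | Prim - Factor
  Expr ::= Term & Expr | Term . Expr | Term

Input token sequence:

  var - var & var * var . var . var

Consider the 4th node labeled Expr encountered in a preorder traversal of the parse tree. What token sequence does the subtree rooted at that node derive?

var

[Expr [Term [Factor [Prim [Atom var]] - [Factor [Prim [Atom var]]]]] & [Expr [Term [Factor [Prim [Atom var]]] * [Term [Factor [Prim [Atom var]]]]] . [Expr [Term [Factor [Prim [Atom var]]]] . [Expr [Term [Factor [Prim [Atom var]]]]]]]]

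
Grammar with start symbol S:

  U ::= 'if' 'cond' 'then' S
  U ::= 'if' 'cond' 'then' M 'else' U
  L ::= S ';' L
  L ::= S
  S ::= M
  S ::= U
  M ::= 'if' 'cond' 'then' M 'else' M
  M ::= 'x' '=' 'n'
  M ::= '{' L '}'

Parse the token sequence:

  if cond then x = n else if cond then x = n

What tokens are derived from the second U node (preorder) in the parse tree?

[S [U if cond then [M x = n] else [U if cond then [S [M x = n]]]]]

if cond then x = n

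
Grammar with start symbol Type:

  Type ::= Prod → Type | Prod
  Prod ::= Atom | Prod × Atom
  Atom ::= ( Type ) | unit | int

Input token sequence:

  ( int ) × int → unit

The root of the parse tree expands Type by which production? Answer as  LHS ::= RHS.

Type ::= Prod → Type

[Type [Prod [Prod [Atom ( [Type [Prod [Atom int]]] )]] × [Atom int]] → [Type [Prod [Atom unit]]]]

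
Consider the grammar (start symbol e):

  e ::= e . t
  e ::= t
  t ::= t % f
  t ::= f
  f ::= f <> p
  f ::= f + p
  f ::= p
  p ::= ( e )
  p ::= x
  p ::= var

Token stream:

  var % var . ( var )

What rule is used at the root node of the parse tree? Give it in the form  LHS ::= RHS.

[e [e [t [t [f [p var]]] % [f [p var]]]] . [t [f [p ( [e [t [f [p var]]]] )]]]]

e ::= e . t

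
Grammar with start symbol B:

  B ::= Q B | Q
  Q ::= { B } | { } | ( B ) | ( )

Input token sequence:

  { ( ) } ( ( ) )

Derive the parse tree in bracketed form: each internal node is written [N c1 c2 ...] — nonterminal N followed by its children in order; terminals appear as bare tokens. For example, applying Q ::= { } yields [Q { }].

[B [Q { [B [Q ( )]] }] [B [Q ( [B [Q ( )]] )]]]

B
Q B
{ B } B
{ Q } B
{ ( ) } B
{ ( ) } Q
{ ( ) } ( B )
{ ( ) } ( Q )
{ ( ) } ( ( ) )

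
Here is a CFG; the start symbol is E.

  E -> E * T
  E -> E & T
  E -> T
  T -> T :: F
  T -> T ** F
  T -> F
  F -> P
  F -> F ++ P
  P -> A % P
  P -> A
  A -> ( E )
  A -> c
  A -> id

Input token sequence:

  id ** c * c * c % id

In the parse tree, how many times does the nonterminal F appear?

4

[E [E [E [T [T [F [P [A id]]]] ** [F [P [A c]]]]] * [T [F [P [A c]]]]] * [T [F [P [A c] % [P [A id]]]]]]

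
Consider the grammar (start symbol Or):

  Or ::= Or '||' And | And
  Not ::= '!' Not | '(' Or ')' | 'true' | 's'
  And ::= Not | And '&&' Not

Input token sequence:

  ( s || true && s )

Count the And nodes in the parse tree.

[Or [And [Not ( [Or [Or [And [Not s]]] || [And [And [Not true]] && [Not s]]] )]]]

4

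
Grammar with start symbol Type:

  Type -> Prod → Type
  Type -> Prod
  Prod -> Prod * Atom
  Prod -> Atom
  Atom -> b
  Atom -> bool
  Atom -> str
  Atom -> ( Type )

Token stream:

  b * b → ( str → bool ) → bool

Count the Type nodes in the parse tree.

[Type [Prod [Prod [Atom b]] * [Atom b]] → [Type [Prod [Atom ( [Type [Prod [Atom str]] → [Type [Prod [Atom bool]]]] )]] → [Type [Prod [Atom bool]]]]]

5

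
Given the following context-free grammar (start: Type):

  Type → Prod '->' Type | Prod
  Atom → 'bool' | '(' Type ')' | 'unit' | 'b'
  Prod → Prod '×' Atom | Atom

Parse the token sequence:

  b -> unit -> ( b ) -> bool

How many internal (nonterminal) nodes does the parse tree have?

15

[Type [Prod [Atom b]] -> [Type [Prod [Atom unit]] -> [Type [Prod [Atom ( [Type [Prod [Atom b]]] )]] -> [Type [Prod [Atom bool]]]]]]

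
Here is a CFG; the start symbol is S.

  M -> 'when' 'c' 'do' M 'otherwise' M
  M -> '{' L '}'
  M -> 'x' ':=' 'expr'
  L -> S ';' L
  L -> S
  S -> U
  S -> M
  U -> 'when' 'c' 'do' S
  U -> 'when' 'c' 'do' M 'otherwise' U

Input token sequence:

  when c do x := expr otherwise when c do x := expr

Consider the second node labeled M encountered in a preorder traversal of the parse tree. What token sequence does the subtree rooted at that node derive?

[S [U when c do [M x := expr] otherwise [U when c do [S [M x := expr]]]]]

x := expr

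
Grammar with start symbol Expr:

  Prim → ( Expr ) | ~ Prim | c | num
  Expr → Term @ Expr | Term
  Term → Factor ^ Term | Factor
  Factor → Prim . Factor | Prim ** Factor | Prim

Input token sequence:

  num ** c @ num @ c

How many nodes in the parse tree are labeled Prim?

[Expr [Term [Factor [Prim num] ** [Factor [Prim c]]]] @ [Expr [Term [Factor [Prim num]]] @ [Expr [Term [Factor [Prim c]]]]]]

4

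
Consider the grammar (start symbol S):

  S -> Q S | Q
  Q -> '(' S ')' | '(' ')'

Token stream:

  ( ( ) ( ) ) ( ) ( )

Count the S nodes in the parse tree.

5

[S [Q ( [S [Q ( )] [S [Q ( )]]] )] [S [Q ( )] [S [Q ( )]]]]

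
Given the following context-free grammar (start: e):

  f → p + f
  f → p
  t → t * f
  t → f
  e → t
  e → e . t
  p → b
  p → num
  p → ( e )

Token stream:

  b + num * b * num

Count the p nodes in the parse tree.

4

[e [t [t [t [f [p b] + [f [p num]]]] * [f [p b]]] * [f [p num]]]]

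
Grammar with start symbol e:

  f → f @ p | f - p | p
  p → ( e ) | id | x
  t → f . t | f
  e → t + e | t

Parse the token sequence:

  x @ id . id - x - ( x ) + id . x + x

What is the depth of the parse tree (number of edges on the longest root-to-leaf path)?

[e [t [f [f [p x]] @ [p id]] . [t [f [f [f [p id]] - [p x]] - [p ( [e [t [f [p x]]]] )]]]] + [e [t [f [p id]] . [t [f [p x]]]] + [e [t [f [p x]]]]]]

9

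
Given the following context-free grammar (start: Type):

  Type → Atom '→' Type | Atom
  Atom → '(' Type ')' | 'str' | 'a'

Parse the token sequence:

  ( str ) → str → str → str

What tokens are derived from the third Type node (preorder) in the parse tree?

[Type [Atom ( [Type [Atom str]] )] → [Type [Atom str] → [Type [Atom str] → [Type [Atom str]]]]]

str → str → str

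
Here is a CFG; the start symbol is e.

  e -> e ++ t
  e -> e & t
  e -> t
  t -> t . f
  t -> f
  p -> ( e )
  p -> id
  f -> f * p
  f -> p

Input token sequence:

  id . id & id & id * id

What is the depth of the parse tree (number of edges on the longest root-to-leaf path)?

7

[e [e [e [t [t [f [p id]]] . [f [p id]]]] & [t [f [p id]]]] & [t [f [f [p id]] * [p id]]]]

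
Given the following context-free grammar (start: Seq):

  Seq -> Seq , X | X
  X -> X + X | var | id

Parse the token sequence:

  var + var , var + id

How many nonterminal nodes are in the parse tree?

8

[Seq [Seq [X [X var] + [X var]]] , [X [X var] + [X id]]]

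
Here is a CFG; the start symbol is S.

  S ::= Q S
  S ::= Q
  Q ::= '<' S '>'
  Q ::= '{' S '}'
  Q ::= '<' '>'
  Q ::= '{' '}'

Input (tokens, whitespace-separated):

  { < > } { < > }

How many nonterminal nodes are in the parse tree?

8

[S [Q { [S [Q < >]] }] [S [Q { [S [Q < >]] }]]]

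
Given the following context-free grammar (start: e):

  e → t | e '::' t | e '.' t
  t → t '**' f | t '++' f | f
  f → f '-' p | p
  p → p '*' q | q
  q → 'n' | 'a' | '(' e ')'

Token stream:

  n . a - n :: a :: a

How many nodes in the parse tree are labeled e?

[e [e [e [e [t [f [p [q n]]]]] . [t [f [f [p [q a]]] - [p [q n]]]]] :: [t [f [p [q a]]]]] :: [t [f [p [q a]]]]]

4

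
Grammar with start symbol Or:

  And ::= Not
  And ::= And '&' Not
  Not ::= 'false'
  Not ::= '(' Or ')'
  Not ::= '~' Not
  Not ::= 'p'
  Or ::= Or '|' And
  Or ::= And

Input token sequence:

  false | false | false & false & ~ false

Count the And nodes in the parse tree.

[Or [Or [Or [And [Not false]]] | [And [Not false]]] | [And [And [And [Not false]] & [Not false]] & [Not ~ [Not false]]]]

5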